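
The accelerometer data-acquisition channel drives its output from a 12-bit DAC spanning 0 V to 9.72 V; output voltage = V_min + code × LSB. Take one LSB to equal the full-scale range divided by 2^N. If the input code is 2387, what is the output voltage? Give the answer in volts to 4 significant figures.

5.664 V

Span = 9.72 V. LSB = 9.72 V / 2^12.
Output = V_min + (2387/4096) × range = 0 + 0.582764 × 9.72 V
      = 0 + 5.66446 = 5.66446 V.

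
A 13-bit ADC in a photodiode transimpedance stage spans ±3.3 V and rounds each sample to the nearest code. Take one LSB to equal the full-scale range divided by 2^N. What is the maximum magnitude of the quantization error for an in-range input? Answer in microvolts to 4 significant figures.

402.8 µV

Span: 3.3 V − (-3.3 V) = 6.6 V.
One LSB is 6.6 V / 8192 = 0.805664 mV.
Worst-case error for round-to-nearest is half an LSB: 402.8 µV.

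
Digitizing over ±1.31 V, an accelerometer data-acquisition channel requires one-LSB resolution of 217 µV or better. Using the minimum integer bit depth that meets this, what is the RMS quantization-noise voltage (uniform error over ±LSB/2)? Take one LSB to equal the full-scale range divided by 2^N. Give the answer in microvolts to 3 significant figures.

Range = 1.31 − (-1.31) = 2.62 V.
Need 2^N ≥ 2.62 V / 217 µV = 12070 → N_min = 14.
Step size = 2.62/16384 V = 159.91 µV.
V_rms = LSB/√12 = 46.2 µV.

46.2 µV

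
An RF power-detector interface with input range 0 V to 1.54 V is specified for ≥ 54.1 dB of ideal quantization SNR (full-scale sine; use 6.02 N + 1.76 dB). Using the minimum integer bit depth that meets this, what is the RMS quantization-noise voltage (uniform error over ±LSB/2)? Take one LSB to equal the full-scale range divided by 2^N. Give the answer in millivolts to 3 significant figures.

0.868 mV

V_FS = 1.54 V.
N ≥ (54.1 − 1.76)/6.02 = 8.694 → N_min = 9.
LSB = 1.54 V / 2^9 = 3.0078 mV.
σ_q = LSB/√12 = 3.0078 mV/3.4641 = 0.868 mV.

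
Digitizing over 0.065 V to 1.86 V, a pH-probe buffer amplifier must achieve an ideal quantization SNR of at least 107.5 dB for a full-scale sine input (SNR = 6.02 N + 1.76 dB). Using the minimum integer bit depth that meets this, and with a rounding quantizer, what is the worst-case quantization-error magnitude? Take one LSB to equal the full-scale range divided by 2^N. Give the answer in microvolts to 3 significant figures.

3.42 µV

Full-scale range = 1.86 V − (0.065 V) = 1.795 V.
Solving 6.02 N ≥ 107.5 − 1.76: N ≥ 17.565. Round up → N = 18.
Step size = 1.795/262144 V = 6.8474 µV.
Max error for round-to-nearest is LSB/2 = 3.42 µV.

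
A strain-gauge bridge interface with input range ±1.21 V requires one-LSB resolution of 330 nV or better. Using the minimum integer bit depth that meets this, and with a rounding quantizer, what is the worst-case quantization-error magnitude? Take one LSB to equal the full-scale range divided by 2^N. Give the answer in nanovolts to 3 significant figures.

144 nV

The full-scale span is 1.21 − (-1.21) = 2.42 V.
2.42 V / 330 nV = 7.333e6. Since 2^22 = 4194304 and 2^23 = 8388608, N = 23.
One LSB is 2.42 V / 8388608 = 288.49 nV.
Max error for round-to-nearest is LSB/2 = 144 nV.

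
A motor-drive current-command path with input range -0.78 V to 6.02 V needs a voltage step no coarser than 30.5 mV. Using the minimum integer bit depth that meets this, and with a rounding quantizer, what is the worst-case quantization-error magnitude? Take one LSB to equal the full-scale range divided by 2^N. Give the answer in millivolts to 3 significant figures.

Full-scale range = 6.02 V − (-0.78 V) = 6.8 V.
6.8 V / 30.5 mV = 223.0. Since 2^7 = 128 and 2^8 = 256, N = 8.
One LSB is 6.8 V / 256 = 26.563 mV.
Half an LSB is 13.3 mV.

13.3 mV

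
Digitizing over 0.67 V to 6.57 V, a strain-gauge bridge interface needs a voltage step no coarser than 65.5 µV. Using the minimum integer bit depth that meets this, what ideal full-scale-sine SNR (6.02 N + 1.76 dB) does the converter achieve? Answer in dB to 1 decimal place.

Span: 6.57 V − (0.67 V) = 5.9 V.
Required number of levels: 5.9/65.5 µV = 90076; smallest N with 2^N ≥ that is 17.
SNR = 6.02 × 17 + 1.76 = 104.10 dB.

104.1 dB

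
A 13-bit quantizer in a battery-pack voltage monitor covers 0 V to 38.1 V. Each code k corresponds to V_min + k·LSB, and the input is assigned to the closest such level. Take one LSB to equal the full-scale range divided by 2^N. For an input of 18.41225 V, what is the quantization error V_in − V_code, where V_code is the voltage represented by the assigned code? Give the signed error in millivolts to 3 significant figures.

Full-scale range = 38.1 V. LSB = 38.1 V / 2^13 ≈ 4.651 mV.
(18.41225 − (0)) / LSB = 18.41225 × 8192/38.1 = 3958.8754. Nearest integer: k = 3959.
V_code = 0 + (3959/8192) × 38.1 = 18.41282959 V.
e = 18.41225 − (18.41282959) = −0.580 mV.

−0.580 mV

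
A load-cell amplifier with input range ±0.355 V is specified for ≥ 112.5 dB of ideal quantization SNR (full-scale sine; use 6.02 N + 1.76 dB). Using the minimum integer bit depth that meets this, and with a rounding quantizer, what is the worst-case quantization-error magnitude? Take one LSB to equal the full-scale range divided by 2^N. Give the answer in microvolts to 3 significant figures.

0.677 µV

Span: 0.355 V − (-0.355 V) = 0.71 V.
Solving 6.02 N ≥ 112.5 − 1.76: N ≥ 18.395. Round up → N = 19.
LSB = 0.71 V ÷ 2^19 = 0.71/524288 V = 1.3542 µV.
Max error for round-to-nearest is LSB/2 = 0.677 µV.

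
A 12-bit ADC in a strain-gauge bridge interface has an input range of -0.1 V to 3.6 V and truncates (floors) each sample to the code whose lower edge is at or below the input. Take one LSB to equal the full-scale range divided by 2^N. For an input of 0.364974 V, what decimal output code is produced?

Span: 3.6 V − (-0.1 V) = 3.7 V. LSB = 3.7 V / 2^12 ≈ 0.9033 mV.
(V_in − V_min) × 2^12/range = (0.364974 − (-0.1)) × 4096/3.7 = 514.739.
Floor → code = 514.

514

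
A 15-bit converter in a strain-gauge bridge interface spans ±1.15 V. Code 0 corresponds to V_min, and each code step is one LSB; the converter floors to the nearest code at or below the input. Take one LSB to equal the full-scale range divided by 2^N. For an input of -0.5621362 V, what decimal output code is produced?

Range = 1.15 − (-1.15) = 2.3 V. LSB = 2.3 V / 2^15 ≈ 70.19 µV.
code = ⌊(V_in − V_min)/LSB⌋ = ⌊(V_in − V_min) × 2^15 / range⌋
     = ⌊(-0.5621362 − (-1.15)) × 32768 / 2.3⌋ = ⌊0.5878638 × 32768/2.3⌋
     = ⌊8375.270⌋ = 8375.

8375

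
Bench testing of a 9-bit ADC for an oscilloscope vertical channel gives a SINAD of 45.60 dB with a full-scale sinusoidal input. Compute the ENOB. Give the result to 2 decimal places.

7.28 bits

(45.60 − 1.76) / 6.02 = 43.84/6.02 = 7.2824 effective bits.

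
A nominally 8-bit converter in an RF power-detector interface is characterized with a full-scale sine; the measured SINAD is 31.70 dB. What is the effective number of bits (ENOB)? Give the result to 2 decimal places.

4.97 bits

(31.70 − 1.76) / 6.02 = 29.94/6.02 = 4.9734 effective bits.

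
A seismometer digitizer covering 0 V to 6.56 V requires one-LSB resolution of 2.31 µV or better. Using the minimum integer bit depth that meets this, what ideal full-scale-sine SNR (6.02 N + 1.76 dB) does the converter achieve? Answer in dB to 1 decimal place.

134.2 dB

Span = 6.56 V.
6.56 V / 2.31 µV = 2.840e6. Since 2^21 = 2097152 and 2^22 = 4194304, N = 22.
SNR = 6.02 × 22 + 1.76 = 134.20 dB.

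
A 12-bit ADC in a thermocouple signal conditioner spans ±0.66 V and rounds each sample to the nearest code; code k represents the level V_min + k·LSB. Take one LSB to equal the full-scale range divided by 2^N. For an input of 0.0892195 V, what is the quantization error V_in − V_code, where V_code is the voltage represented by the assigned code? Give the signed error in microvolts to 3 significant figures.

−48.1 µV

Full-scale range = 0.66 V − (-0.66 V) = 1.32 V. LSB = 1.32 V / 2^12 ≈ 322.3 µV.
Position in LSBs: (0.0892195 − (-0.66)) × 4096/1.32 = 2324.8508; rounding gives k = 2325.
V_code = -0.66 + (2325/4096) × 1.32 = 0.08926757813 V.
Error = V_in − V_code = 0.0892195 − (0.08926757813) = −48.1 µV.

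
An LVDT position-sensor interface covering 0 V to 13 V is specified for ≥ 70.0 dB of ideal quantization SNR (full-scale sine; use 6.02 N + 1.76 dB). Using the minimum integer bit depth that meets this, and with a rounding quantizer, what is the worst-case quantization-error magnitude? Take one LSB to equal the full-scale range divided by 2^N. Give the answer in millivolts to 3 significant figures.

1.59 mV

Full-scale range = 13 V.
N ≥ (70.0 − 1.76)/6.02 = 11.336 → N_min = 12.
LSB = 13 V / 2^12 = 3.1738 mV.
Max error for round-to-nearest is LSB/2 = 1.59 mV.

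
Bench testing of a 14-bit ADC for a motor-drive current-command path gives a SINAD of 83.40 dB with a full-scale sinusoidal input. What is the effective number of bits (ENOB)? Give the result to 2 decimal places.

ENOB = (SINAD − 1.76) / 6.02 = (83.40 − 1.76) / 6.02 = 81.64 / 6.02 = 13.5615.

13.56 bits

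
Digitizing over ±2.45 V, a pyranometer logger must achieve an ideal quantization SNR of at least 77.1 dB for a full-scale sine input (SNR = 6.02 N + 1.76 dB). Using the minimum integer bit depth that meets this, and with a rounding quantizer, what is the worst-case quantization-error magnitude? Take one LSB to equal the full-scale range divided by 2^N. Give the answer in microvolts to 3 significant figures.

299 µV

Span: 2.45 V − (-2.45 V) = 4.9 V.
6.02 N + 1.76 ≥ 77.1 gives N ≥ 12.515, so the minimum integer is 13.
Step size = 4.9/8192 V = 0.59814 mV.
Max error for round-to-nearest is LSB/2 = 299 µV.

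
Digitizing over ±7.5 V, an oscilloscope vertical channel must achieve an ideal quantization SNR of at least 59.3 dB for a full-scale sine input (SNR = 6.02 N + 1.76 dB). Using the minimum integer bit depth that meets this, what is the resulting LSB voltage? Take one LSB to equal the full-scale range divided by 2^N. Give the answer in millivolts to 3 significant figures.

14.6 mV

Span: 7.5 V − (-7.5 V) = 15 V.
Required N = ⌈(59.3 − 1.76)/6.02⌉ = ⌈9.558⌉ = 10.
LSB = 15 V ÷ 2^10 = 15/1024 V = 14.6 mV.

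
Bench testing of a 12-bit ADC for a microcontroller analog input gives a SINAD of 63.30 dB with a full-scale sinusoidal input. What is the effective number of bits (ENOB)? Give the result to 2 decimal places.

ENOB = (63.30 − 1.76)/6.02 = 10.2226 bits.

10.22 bits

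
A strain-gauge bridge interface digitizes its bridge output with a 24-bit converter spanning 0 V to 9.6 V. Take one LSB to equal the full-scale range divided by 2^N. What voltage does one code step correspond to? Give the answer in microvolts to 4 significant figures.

0.5722 µV

V_FS = 9.6 V.
There are 2^24 = 16777216 steps.
Step size = 9.6/16777216 V = 0.5722 µV.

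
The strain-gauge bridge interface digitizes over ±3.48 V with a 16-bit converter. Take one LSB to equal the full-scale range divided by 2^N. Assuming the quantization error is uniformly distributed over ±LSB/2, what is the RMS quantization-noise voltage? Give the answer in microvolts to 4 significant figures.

The full-scale span is 3.48 − (-3.48) = 6.96 V.
LSB = 6.96 V / 2^16 = 106.201 µV.
RMS of a uniform error over width LSB is LSB/√12 = 30.66 µV.

30.66 µV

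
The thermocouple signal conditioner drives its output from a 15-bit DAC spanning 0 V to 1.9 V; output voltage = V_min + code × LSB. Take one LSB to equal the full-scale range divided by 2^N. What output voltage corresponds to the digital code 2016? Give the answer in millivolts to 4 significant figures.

Range is 1.9 V. LSB = 1.9 V / 2^15.
Output = V_min + (2016/32768) × range = 0 + 0.0615234 × 1.9 V
      = 0 + 0.116895 = 0.116895 V.

116.9 mV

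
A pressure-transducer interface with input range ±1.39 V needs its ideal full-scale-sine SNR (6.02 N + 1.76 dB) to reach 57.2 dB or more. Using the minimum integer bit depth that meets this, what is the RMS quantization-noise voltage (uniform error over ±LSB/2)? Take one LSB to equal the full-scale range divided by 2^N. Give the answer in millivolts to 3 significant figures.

Span: 1.39 V − (-1.39 V) = 2.78 V.
N ≥ (57.2 − 1.76)/6.02 = 9.209 → N_min = 10.
Step size = 2.78/1024 V = 2.7148 mV.
RMS noise = LSB/√12 = 0.784 mV.

0.784 mV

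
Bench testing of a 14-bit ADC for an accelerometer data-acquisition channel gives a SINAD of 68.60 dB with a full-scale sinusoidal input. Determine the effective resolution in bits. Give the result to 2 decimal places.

ENOB = (SINAD − 1.76) / 6.02 = (68.60 − 1.76) / 6.02 = 66.84 / 6.02 = 11.1030.

11.10 bits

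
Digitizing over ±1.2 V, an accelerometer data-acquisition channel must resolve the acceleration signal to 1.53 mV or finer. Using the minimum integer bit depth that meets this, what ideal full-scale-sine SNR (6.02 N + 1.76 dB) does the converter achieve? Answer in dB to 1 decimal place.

68.0 dB

Span: 1.2 V − (-1.2 V) = 2.4 V.
2.4 V / 1.53 mV = 1569. Since 2^10 = 1024 and 2^11 = 2048, N = 11.
6.02(11) + 1.76 = 67.98 dB.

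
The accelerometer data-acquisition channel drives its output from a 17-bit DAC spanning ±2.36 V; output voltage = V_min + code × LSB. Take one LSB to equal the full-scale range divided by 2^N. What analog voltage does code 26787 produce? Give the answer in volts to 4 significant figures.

-1.395 V

Range = 2.36 − (-2.36) = 4.72 V. LSB = 4.72 V / 2^17.
V_out = -2.36 + 26787 × (4.72/131072) V
      = -2.36 + 0.964620 = -1.39538 V.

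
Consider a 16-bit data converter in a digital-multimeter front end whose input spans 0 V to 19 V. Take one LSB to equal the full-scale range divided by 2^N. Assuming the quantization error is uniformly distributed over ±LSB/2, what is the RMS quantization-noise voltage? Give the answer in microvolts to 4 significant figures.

83.69 µV

Range is 19 V.
One LSB is 19 V / 65536 = 289.917 µV.
V_rms = LSB/√12 = 289.917 µV / √12 = 83.69 µV.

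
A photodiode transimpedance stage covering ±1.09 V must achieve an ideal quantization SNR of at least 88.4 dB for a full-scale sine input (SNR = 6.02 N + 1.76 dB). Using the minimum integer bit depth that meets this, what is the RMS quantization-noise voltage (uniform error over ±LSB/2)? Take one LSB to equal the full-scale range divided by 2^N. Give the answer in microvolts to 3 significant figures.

19.2 µV

Full-scale range = 1.09 V − (-1.09 V) = 2.18 V.
Required N = ⌈(88.4 − 1.76)/6.02⌉ = ⌈14.392⌉ = 15.
Step size = 2.18/32768 V = 66.528 µV.
RMS noise = LSB/√12 = 19.2 µV.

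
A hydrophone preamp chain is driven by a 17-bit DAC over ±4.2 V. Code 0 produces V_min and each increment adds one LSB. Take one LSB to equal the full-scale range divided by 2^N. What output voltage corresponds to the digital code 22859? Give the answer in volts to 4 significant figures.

-2.735 V

Span: 4.2 V − (-4.2 V) = 8.4 V. LSB = 8.4 V / 2^17.
V_out = -4.2 + 22859 × (8.4/131072) V
      = -4.2 V + 1.46496 V = -2.73504 V.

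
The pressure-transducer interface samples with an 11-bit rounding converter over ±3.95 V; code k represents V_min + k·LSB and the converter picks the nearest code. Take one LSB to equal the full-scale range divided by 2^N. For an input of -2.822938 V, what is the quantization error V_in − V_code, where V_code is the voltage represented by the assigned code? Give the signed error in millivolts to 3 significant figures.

+0.695 mV

Full-scale range = 3.95 V − (-3.95 V) = 7.9 V. LSB = 7.9 V / 2^11 ≈ 3.857 mV.
(V_in − V_min)/LSB = (-2.822938 − (-3.95)) × 2048/7.9 = 292.1801 → nearest code k = 292.
V_code = V_min + k × range/2^11 = -3.95 + 292 × 7.9/2048 = -2.823632813 V.
Error = V_in − V_code = -2.822938 − (-2.823632813) = +0.695 mV.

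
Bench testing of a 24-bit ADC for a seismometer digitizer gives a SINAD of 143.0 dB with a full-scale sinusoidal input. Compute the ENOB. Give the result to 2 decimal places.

ENOB = (SINAD − 1.76) / 6.02 = (143.0 − 1.76) / 6.02 = 141.24 / 6.02 = 23.4618.

23.46 bits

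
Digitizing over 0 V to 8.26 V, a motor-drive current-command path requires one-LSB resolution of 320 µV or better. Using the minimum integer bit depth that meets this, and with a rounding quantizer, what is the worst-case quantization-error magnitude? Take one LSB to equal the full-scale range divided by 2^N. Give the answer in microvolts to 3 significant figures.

Range is 8.26 V.
Need 2^N ≥ 8.26 V / 320 µV = 25810 → N_min = 15.
Step size = 8.26/32768 V = 252.08 µV.
|e|_max = LSB/2 = 126 µV.

126 µV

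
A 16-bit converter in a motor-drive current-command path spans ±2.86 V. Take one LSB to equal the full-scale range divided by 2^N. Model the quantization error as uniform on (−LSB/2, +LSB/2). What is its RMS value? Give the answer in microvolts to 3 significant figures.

25.2 µV

Range = 2.86 − (-2.86) = 5.72 V.
Step size = 5.72/65536 V = 87.280 µV.
σ_q = LSB/√12 = 87.280 µV/3.4641 = 25.2 µV.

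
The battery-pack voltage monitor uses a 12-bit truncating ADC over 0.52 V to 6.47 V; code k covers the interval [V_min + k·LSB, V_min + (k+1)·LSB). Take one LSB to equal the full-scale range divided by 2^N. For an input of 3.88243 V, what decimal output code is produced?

Span: 6.47 V − (0.52 V) = 5.95 V. LSB = 5.95 V / 2^12 ≈ 1.453 mV.
code = ⌊(V_in − V_min)/LSB⌋ = ⌊(V_in − V_min) × 2^12 / range⌋
     = ⌊(3.88243 − (0.52)) × 4096 / 5.95⌋ = ⌊3.36243 × 4096/5.95⌋
     = ⌊2314.708⌋ = 2314.

2314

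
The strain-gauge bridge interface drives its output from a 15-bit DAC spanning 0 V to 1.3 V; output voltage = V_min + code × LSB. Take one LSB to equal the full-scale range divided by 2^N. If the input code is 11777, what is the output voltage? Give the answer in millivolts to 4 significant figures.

Span = 1.3 V. LSB = 1.3 V / 2^15.
V_out = 0 + 11777 × (1.3/32768) V
      = 0 V + 0.467227 V = 0.467227 V.

467.2 mV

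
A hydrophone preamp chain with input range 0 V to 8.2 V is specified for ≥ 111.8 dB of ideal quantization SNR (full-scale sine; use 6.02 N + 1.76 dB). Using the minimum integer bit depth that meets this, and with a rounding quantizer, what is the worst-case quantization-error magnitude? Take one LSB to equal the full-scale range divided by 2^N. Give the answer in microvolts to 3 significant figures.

7.82 µV

Span = 8.2 V.
Required N = ⌈(111.8 − 1.76)/6.02⌉ = ⌈18.279⌉ = 19.
One LSB is 8.2 V / 524288 = 15.640 µV.
Half an LSB is 7.82 µV.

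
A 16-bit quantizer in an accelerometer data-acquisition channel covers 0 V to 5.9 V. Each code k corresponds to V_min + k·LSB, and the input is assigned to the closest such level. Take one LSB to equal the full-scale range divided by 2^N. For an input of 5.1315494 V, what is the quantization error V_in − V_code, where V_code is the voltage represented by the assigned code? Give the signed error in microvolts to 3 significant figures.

+18.6 µV

Range is 5.9 V. LSB = 5.9 V / 2^16 ≈ 90.03 µV.
(V_in − V_min)/LSB = (5.1315494 − (0)) × 65536/5.9 = 57000.2070 → nearest code k = 57000.
V_code = 0 + (57000/65536) × 5.9 = 5.1315307617 V.
e = 5.1315494 − (5.1315307617) = +18.6 µV.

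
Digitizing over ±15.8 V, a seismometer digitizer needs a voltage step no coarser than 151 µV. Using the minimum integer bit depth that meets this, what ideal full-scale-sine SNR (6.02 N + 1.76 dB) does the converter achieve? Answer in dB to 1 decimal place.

Span: 15.8 V − (-15.8 V) = 31.6 V.
Required number of levels: 31.6/151 µV = 209270; smallest N with 2^N ≥ that is 18.
SNR = 6.02 × 18 + 1.76 = 110.12 dB.

110.1 dB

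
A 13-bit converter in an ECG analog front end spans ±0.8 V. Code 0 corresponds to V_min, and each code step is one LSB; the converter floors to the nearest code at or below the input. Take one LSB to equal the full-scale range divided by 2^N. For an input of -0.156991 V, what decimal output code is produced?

3292

Span: 0.8 V − (-0.8 V) = 1.6 V. LSB = 1.6 V / 2^13 ≈ 195.3 µV.
code = ⌊(V_in − V_min)/LSB⌋ = ⌊(V_in − V_min) × 2^13 / range⌋
     = ⌊(-0.156991 − (-0.8)) × 8192 / 1.6⌋ = ⌊0.643009 × 8192/1.6⌋
     = ⌊3292.206⌋ = 3292.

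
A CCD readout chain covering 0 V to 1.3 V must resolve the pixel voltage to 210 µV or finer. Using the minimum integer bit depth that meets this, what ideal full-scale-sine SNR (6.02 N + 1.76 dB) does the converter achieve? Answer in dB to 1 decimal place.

Full-scale range = 1.3 V.
Need 2^N ≥ 1.3 V / 210 µV = 6190 → N_min = 13.
SNR = 6.02 × 13 + 1.76 = 80.02 dB.

80.0 dB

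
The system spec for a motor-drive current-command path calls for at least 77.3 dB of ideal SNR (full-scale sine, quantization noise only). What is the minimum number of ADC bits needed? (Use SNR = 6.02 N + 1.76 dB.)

Required N = ⌈(77.3 − 1.76)/6.02⌉ = ⌈12.548⌉ = 13.

13 bits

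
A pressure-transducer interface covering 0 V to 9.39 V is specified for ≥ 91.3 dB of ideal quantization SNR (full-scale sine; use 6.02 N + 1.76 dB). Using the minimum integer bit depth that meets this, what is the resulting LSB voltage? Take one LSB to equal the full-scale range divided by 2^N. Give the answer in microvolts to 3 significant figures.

287 µV

Span = 9.39 V.
Solving 6.02 N ≥ 91.3 − 1.76: N ≥ 14.874. Round up → N = 15.
LSB = 9.39 V ÷ 2^15 = 9.39/32768 V = 287 µV.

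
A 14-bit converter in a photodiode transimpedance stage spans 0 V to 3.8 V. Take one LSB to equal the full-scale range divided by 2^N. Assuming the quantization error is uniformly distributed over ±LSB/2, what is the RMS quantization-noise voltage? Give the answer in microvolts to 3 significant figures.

67.0 µV

Span = 3.8 V.
LSB = 3.8 V / 2^14 = 231.93 µV.
RMS of a uniform error over width LSB is LSB/√12 = 67.0 µV.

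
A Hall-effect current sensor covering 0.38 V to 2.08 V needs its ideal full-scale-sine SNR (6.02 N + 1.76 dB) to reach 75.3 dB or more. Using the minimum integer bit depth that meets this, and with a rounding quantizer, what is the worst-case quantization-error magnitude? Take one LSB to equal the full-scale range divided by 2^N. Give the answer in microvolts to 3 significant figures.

104 µV

Range = 2.08 − (0.38) = 1.7 V.
Solving 6.02 N ≥ 75.3 − 1.76: N ≥ 12.216. Round up → N = 13.
Step size = 1.7/8192 V = 207.52 µV.
|e|_max = LSB/2 = 104 µV.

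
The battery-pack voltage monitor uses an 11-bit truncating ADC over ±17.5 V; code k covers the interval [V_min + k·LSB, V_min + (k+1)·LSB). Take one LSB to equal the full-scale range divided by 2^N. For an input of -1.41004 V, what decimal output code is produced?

Range = 17.5 − (-17.5) = 35 V. LSB = 35 V / 2^11 ≈ 17.09 mV.
(V_in − V_min) × 2^11/range = (-1.41004 − (-17.5)) × 2048/35 = 941.493.
Floor → code = 941.

941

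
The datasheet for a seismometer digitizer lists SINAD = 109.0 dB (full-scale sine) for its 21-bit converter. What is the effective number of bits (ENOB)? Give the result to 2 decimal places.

17.81 bits

(109.0 − 1.76) / 6.02 = 107.24/6.02 = 17.8140 effective bits.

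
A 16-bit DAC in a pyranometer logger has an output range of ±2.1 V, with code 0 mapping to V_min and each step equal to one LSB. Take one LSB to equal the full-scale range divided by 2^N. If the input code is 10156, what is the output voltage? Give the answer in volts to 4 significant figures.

-1.449 V

Range = 2.1 − (-2.1) = 4.2 V. LSB = 4.2 V / 2^16.
V_out = -2.1 + 10156 × (4.2/65536) V
      = -2.1 + 0.650867 = -1.44913 V.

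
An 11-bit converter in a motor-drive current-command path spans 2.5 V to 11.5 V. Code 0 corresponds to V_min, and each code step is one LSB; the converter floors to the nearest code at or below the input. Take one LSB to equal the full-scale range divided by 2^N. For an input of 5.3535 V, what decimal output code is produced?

Span: 11.5 V − (2.5 V) = 9 V. LSB = 9 V / 2^11 ≈ 4.395 mV.
code = ⌊(V_in − V_min)/LSB⌋ = ⌊(V_in − V_min) × 2^11 / range⌋
     = ⌊(5.3535 − (2.5)) × 2048 / 9⌋ = ⌊2.8535 × 2048/9⌋
     = ⌊649.330⌋ = 649.

649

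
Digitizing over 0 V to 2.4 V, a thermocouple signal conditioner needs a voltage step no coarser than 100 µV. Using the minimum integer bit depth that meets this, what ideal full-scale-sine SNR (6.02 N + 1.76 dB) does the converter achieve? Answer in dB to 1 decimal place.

92.1 dB

V_FS = 2.4 V.
Required number of levels: 2.4/100 µV = 24000; smallest N with 2^N ≥ that is 15.
6.02(15) + 1.76 = 92.06 dB.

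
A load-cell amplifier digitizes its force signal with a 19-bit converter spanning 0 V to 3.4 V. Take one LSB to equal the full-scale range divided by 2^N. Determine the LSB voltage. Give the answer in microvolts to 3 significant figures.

6.48 µV

Range is 3.4 V.
There are 2^19 = 524288 steps.
LSB = 3.4 V / 2^19 = 6.48 µV.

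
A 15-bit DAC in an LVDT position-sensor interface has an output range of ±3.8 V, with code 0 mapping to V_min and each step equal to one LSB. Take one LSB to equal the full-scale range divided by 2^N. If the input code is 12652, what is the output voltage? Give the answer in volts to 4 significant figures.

-0.8656 V

Full-scale range = 3.8 V − (-3.8 V) = 7.6 V. LSB = 7.6 V / 2^15.
V_out = V_min + code × LSB = -3.8 V + 12652 × 7.6 V / 32768
      = -3.8 + 2.93442 = -0.865576 V.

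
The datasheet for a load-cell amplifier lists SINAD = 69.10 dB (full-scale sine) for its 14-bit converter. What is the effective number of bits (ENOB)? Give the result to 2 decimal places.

11.19 bits

(69.10 − 1.76) / 6.02 = 67.34/6.02 = 11.1860 effective bits.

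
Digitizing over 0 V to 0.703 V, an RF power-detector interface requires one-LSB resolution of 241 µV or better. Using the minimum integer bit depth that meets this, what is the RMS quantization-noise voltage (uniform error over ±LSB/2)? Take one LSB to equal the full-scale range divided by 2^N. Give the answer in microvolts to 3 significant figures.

49.5 µV

Full-scale range = 0.703 V.
0.703 V / 241 µV = 2917. Since 2^11 = 2048 and 2^12 = 4096, N = 12.
LSB = 0.703 V / 2^12 = 171.63 µV.
V_rms = LSB/√12 = 49.5 µV.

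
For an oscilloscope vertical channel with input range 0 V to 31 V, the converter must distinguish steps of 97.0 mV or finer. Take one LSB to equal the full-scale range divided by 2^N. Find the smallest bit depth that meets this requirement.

Full-scale range = 31 V.
Required number of levels: 31/97.0 mV = 319.59; smallest N with 2^N ≥ that is 9.

9 bits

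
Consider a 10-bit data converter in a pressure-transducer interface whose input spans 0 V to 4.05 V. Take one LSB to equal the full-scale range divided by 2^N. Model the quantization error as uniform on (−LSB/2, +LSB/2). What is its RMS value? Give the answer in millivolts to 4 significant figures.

Range is 4.05 V.
LSB = 4.05 V / 2^10 = 3.95508 mV.
σ_q = LSB/√12 = 3.95508 mV/3.4641 = 1.142 mV.

1.142 mV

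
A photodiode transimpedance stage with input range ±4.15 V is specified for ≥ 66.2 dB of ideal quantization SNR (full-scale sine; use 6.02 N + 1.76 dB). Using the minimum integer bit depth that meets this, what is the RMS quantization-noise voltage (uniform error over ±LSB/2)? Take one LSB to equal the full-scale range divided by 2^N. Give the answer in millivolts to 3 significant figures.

1.17 mV

Range = 4.15 − (-4.15) = 8.3 V.
Required N = ⌈(66.2 − 1.76)/6.02⌉ = ⌈10.704⌉ = 11.
Step size = 8.3/2048 V = 4.0527 mV.
RMS noise = LSB/√12 = 1.17 mV.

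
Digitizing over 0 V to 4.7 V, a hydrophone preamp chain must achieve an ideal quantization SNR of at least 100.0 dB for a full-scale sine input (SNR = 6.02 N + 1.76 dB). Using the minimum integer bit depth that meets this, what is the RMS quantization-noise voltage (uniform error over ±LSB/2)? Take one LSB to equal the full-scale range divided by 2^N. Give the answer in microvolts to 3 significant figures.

Full-scale range = 4.7 V.
Required N = ⌈(100.0 − 1.76)/6.02⌉ = ⌈16.319⌉ = 17.
One LSB is 4.7 V / 131072 = 35.858 µV.
σ_q = LSB/√12 = 35.858 µV/3.4641 = 10.4 µV.

10.4 µV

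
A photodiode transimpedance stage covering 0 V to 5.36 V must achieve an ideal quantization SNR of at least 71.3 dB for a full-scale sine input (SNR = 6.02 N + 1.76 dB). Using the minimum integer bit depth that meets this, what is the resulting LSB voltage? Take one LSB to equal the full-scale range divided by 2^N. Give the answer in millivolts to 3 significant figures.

Span = 5.36 V.
N ≥ (71.3 − 1.76)/6.02 = 11.551 → N_min = 12.
Step size = 5.36/4096 V = 1.31 mV.

1.31 mV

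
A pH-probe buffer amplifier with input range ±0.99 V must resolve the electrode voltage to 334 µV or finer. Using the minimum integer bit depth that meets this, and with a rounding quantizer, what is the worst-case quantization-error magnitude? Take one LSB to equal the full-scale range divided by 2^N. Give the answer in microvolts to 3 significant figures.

The full-scale span is 0.99 − (-0.99) = 1.98 V.
Levels needed ≥ 1.98/334 µV = 5928. 2^13 = 8192 suffices, so N_min = 13.
LSB = 1.98 V / 2^13 = 241.70 µV.
Half an LSB is 121 µV.

121 µV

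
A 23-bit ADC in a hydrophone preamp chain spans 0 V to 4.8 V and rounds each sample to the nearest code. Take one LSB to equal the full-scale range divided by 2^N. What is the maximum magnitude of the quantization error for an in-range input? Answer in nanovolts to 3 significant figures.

286 nV

Full-scale range = 4.8 V.
LSB = 4.8 V ÷ 2^23 = 4.8/8388608 V = 0.57220 µV.
|e|_max = LSB/2 = 286 nV.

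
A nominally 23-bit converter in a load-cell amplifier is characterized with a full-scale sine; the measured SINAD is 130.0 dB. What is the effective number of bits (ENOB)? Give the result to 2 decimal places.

21.30 bits

Inverting SNR = 6.02 N + 1.76: N_eff = (130.0 − 1.76)/6.02 = 21.3023.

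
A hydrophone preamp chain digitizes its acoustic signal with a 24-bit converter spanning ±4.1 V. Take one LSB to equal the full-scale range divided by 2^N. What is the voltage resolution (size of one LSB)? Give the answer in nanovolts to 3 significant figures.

489 nV

The full-scale span is 4.1 − (-4.1) = 8.2 V.
There are 2^24 = 16777216 steps.
LSB = 8.2 V / 2^24 = 489 nV.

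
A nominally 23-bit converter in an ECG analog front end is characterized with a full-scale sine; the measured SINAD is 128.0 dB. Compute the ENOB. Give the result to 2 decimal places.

20.97 bits

(128.0 − 1.76) / 6.02 = 126.24/6.02 = 20.9701 effective bits.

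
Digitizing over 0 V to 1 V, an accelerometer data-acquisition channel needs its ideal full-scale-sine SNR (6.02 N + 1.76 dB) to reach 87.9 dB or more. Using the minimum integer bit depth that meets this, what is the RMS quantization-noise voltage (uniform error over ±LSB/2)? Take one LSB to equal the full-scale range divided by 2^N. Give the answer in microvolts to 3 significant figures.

8.81 µV

V_FS = 1 V.
Required N = ⌈(87.9 − 1.76)/6.02⌉ = ⌈14.309⌉ = 15.
One LSB is 1 V / 32768 = 30.518 µV.
σ_q = LSB/√12 = 30.518 µV/3.4641 = 8.81 µV.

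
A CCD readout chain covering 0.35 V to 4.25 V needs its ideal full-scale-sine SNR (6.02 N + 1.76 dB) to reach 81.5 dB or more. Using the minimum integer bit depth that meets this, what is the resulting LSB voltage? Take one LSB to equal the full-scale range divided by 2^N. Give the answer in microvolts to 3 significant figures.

238 µV

Range = 4.25 − (0.35) = 3.9 V.
N ≥ (81.5 − 1.76)/6.02 = 13.246 → N_min = 14.
One LSB is 3.9 V / 16384 = 238 µV.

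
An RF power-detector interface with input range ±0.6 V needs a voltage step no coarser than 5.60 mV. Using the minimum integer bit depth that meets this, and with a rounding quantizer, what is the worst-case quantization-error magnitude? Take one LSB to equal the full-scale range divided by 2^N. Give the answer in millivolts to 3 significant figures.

2.34 mV

Full-scale range = 0.6 V − (-0.6 V) = 1.2 V.
1.2 V / 5.60 mV = 214.3. Since 2^7 = 128 and 2^8 = 256, N = 8.
Step size = 1.2/256 V = 4.6875 mV.
Max error for round-to-nearest is LSB/2 = 2.34 mV.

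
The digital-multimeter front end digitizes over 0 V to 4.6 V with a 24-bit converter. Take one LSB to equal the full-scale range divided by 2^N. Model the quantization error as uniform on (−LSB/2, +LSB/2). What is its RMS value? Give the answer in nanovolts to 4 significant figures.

Span = 4.6 V.
LSB = 4.6 V ÷ 2^24 = 4.6/16777216 V = 274.181 nV.
V_rms = LSB/√12 = 274.181 nV / √12 = 79.15 nV.

79.15 nV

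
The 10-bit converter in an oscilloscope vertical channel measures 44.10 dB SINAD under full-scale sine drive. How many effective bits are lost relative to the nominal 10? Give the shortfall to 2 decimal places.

ENOB = (SINAD − 1.76)/6.02 = (44.10 − 1.76)/6.02 = 7.0332 bits.
Shortfall = 10 − 7.0332 = 2.9668 bits.

2.97 bits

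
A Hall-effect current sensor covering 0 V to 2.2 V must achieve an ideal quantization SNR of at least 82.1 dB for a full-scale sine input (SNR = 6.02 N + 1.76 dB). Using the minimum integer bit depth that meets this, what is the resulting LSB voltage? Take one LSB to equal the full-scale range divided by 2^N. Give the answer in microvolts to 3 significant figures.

134 µV

V_FS = 2.2 V.
N ≥ (82.1 − 1.76)/6.02 = 13.346 → N_min = 14.
Step size = 2.2/16384 V = 134 µV.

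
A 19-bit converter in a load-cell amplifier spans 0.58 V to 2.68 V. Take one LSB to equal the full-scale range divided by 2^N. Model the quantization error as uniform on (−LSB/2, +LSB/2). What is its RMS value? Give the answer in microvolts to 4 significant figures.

1.156 µV

The full-scale span is 2.68 − (0.58) = 2.1 V.
LSB = 2.1 V / 2^19 = 4.00543 µV.
For a uniform distribution on [−LSB/2, +LSB/2], V_rms = LSB/√12 = 4.00543 µV/3.4641 = 1.156 µV.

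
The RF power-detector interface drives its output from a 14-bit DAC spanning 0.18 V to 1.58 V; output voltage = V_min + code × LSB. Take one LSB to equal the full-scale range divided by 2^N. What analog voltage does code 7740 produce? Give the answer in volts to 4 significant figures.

0.8414 V

The full-scale span is 1.58 − (0.18) = 1.4 V. LSB = 1.4 V / 2^14.
V_out = 0.18 + 7740 × (1.4/16384) V
      = 0.18 V + 0.661377 V = 0.841377 V.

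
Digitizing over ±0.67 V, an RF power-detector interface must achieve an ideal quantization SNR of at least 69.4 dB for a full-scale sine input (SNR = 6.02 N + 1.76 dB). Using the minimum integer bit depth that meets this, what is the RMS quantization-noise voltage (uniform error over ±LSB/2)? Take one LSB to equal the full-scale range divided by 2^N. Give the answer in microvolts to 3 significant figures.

Span: 0.67 V − (-0.67 V) = 1.34 V.
Required N = ⌈(69.4 − 1.76)/6.02⌉ = ⌈11.236⌉ = 12.
Step size = 1.34/4096 V = 327.15 µV.
RMS noise = LSB/√12 = 94.4 µV.

94.4 µV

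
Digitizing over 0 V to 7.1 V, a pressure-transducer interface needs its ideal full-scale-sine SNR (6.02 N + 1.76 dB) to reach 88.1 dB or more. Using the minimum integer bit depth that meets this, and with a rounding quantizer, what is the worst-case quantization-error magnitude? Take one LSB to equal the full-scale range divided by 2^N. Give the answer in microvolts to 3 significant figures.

Range is 7.1 V.
N ≥ (88.1 − 1.76)/6.02 = 14.342 → N_min = 15.
LSB = 7.1 V ÷ 2^15 = 7.1/32768 V = 216.67 µV.
|e|_max = LSB/2 = 108 µV.

108 µV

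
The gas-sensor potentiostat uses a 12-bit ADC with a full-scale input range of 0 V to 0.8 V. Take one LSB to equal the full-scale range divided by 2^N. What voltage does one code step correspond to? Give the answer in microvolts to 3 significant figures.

195 µV

V_FS = 0.8 V.
There are 2^12 = 4096 steps.
LSB = 0.8 V / 2^12 = 195 µV.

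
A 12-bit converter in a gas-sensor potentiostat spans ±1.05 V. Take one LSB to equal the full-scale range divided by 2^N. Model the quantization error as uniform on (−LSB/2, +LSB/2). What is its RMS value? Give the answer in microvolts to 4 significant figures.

148.0 µV

The full-scale span is 1.05 − (-1.05) = 2.1 V.
LSB = 2.1 V ÷ 2^12 = 2.1/4096 V = 0.512695 mV.
For a uniform distribution on [−LSB/2, +LSB/2], V_rms = LSB/√12 = 0.512695 mV/3.4641 = 148.0 µV.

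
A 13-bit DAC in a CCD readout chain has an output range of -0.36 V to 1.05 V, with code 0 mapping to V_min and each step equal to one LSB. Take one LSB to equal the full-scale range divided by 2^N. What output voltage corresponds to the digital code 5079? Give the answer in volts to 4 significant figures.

0.5142 V

The full-scale span is 1.05 − (-0.36) = 1.41 V. LSB = 1.41 V / 2^13.
V_out = V_min + code × LSB = -0.36 V + 5079 × 1.41 V / 8192
      = -0.36 + 0.874193 = 0.514193 V.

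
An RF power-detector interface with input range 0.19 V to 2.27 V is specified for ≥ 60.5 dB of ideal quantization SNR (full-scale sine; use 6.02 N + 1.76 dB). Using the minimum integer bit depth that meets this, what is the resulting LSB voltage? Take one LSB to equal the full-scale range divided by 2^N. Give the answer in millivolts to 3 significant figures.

2.03 mV

Span: 2.27 V − (0.19 V) = 2.08 V.
N ≥ (60.5 − 1.76)/6.02 = 9.757 → N_min = 10.
Step size = 2.08/1024 V = 2.03 mV.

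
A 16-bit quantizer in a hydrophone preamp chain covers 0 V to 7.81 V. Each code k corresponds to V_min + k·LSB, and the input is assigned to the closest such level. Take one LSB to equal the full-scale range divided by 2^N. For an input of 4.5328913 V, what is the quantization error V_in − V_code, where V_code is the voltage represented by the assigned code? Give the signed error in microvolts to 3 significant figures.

Full-scale range = 7.81 V. LSB = 7.81 V / 2^16 ≈ 119.2 µV.
(V_in − V_min)/LSB = (4.5328913 − (0)) × 65536/7.81 = 38036.8200 → nearest code k = 38037.
V_code = V_min + k × range/2^16 = 0 + 38037 × 7.81/65536 = 4.5329127502 V.
e = 4.5328913 − (4.5329127502) = −21.5 µV.

−21.5 µV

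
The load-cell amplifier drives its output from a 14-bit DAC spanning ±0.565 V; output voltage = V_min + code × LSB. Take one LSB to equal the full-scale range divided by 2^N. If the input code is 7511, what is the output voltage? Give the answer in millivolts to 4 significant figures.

The full-scale span is 0.565 − (-0.565) = 1.13 V. LSB = 1.13 V / 2^14.
Output = V_min + (7511/16384) × range = -0.565 + 0.458435 × 1.13 V
      = -0.565 + 0.518032 = -0.0469684 V.

-46.97 mV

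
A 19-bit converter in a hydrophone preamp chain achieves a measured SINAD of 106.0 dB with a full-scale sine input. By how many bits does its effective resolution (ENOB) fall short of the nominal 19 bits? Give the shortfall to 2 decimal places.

Effective bits = (106.0 − 1.76)/6.02 = 17.3156.
19 − 17.3156 = 1.68 bits below nominal.

1.68 bits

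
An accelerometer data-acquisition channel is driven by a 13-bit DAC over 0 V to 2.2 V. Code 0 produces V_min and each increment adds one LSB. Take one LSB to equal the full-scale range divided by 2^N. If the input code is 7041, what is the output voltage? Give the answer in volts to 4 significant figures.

1.891 V

Span = 2.2 V. LSB = 2.2 V / 2^13.
V_out = 0 + 7041 × (2.2/8192) V
      = 0 + 1.89089 = 1.89089 V.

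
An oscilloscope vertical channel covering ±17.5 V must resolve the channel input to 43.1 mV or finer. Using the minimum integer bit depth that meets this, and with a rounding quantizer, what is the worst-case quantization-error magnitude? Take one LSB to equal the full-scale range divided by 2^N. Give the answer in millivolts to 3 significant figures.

Full-scale range = 17.5 V − (-17.5 V) = 35 V.
Required number of levels: 35/43.1 mV = 812.06; smallest N with 2^N ≥ that is 10.
LSB = 35 V / 2^10 = 34.180 mV.
Half an LSB is 17.1 mV.

17.1 mV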